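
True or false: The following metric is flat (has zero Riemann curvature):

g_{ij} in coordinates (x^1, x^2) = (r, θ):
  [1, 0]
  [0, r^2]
Non-zero Christoffel symbols:
Γ^r_{θ θ} = -r
Γ^θ_{r θ} = 1/r
Ricci tensor: R_{rr} = 0, R_{rθ} = 0, R_{θθ} = 0
All R_{ij} vanish; in 2 dimensions the Riemann tensor is fully determined by the Ricci tensor, so R^i_{jkl} = 0: the metric is flat (curvilinear coordinates on flat space).
True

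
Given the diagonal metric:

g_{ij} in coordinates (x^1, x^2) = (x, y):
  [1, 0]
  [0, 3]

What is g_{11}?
With x^1 = x, x^2 = y, g_{11} = g_{xx} is the row-1, column-1 entry of the matrix.
g_{11} = 1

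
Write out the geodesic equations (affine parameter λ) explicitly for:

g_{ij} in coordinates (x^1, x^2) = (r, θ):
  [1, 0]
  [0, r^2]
Geodesic equation: d^2x^k/dλ^2 + Γ^k_{ij} (dx^i/dλ)(dx^j/dλ) = 0.
Non-zero Christoffel symbols:
Γ^r_{θ θ} = -r
Γ^θ_{r θ} = 1/r
Substituting (the symmetric pair Γ^k_{ij}, Γ^k_{ji} combines into a factor 2):
d^2r/dλ^2 - r (dθ/dλ)^2 = 0
d^2θ/dλ^2 + (2/r) (dr/dλ)(dθ/dλ) = 0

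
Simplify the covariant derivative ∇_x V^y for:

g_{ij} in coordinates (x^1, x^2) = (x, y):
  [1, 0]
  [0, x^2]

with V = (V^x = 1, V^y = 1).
Non-zero Christoffel symbols:
Γ^x_{y y} = -x
Γ^y_{x y} = 1/x
∇_x V^y = ∂_x V^y + Γ^y_{x j} V^j
  = (0) + (0)(1) + (1/x)(1)
  = 1/x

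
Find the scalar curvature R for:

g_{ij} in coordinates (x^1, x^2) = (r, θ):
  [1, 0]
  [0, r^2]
Non-zero Christoffel symbols (Γ^k_{ij} = Γ^k_{ji}):
Γ^r_{θ θ} = -r
Γ^θ_{r θ} = 1/r
Ricci tensor (R_{ij} = R^k_{ikj}): R_{rr} = 0, R_{rθ} = 0, R_{θθ} = 0
Inverse metric: g^{rr} = 1, g^{θθ} = 1/r^2
R = g^{ij} R_{ij} = (1)(0) + (1/r^2)(0) = 0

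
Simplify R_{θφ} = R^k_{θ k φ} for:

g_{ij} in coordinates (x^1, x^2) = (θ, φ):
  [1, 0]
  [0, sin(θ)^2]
Non-zero Christoffel symbols (Γ^k_{ij} = Γ^k_{ji}):
Γ^θ_{φ φ} = -sin(2*θ)/2
Γ^φ_{θ φ} = 1/tan(θ)
R^θ_{θ θ φ} = 0 (a repeated index in an antisymmetric pair)
R^φ_{θ φ φ} = 0 (a repeated index in an antisymmetric pair)
R_{θφ} = R^θ_{θ θ φ} + R^φ_{θ φ φ} = (0) + (0) = 0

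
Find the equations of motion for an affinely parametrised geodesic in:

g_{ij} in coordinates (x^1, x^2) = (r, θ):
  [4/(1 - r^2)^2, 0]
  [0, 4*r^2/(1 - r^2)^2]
Geodesic equation: d^2x^k/dλ^2 + Γ^k_{ij} (dx^i/dλ)(dx^j/dλ) = 0.
Non-zero Christoffel symbols:
Γ^r_{r r} = 2*r/(1 - r^2)
Γ^r_{θ θ} = (r^3 + r)/(r^2 - 1)
Γ^θ_{r θ} = (-r^2 - 1)/(r^3 - r)
Substituting (the symmetric pair Γ^k_{ij}, Γ^k_{ji} combines into a factor 2):
d^2r/dλ^2 + (2*r/(1 - r^2)) (dr/dλ)^2 + ((r^3 + r)/(r^2 - 1)) (dθ/dλ)^2 = 0
d^2θ/dλ^2 + ((-2*r^2 - 2)/(r^3 - r)) (dr/dλ)(dθ/dλ) = 0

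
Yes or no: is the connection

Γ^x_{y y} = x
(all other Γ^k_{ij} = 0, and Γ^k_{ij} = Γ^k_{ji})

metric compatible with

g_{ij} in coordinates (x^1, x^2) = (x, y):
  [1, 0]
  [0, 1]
Using ∇_k g_{ij} = ∂_k g_{ij} - Γ^m_{ki} g_{mj} - Γ^m_{kj} g_{im}:
∇_y g_{xy} = (0) - (0) - (x) = -x ≠ 0
So the connection is not metric compatible (it is not the Levi-Civita connection).
No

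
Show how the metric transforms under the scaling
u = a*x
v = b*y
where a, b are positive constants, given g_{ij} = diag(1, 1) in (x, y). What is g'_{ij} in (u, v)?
Invert the transformation: x = u/a, y = v/b
g'_{ij} = (∂x^k/∂x'^i)(∂x^l/∂x'^j) g_{kl}; with g_{kl} = δ_{kl} this is Σ_k (∂x^k/∂x'^i)(∂x^k/∂x'^j).
Jacobian: ∂x/∂u = 1/a, ∂x/∂v = 0, ∂y/∂u = 0, ∂y/∂v = 1/b
g'_{uu} = (1/a)(1/a) + (0)(0) = 1/a^2
g'_{uv} = (1/a)(0) + (0)(1/b) = 0
g'_{vv} = (0)(0) + (1/b)(1/b) = 1/b^2
g'_{ij} = diag(1/a^2, 1/b^2)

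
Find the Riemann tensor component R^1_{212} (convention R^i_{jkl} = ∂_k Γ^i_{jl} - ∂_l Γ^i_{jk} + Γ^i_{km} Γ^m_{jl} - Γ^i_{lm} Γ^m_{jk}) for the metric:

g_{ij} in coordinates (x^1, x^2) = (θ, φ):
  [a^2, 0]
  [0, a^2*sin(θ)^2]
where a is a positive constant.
Non-zero Christoffel symbols (Γ^k_{ij} = Γ^k_{ji}):
Γ^θ_{φ φ} = -sin(2*θ)/2
Γ^φ_{θ φ} = 1/tan(θ)
R^θ_{φ θ φ} = ∂_θ Γ^θ_{φ φ} - ∂_φ Γ^θ_{φ θ} + Γ^θ_{θ m} Γ^m_{φ φ} - Γ^θ_{φ m} Γ^m_{φ θ}
  = (-cos(2*θ)) - (0) + (0) - (-cos(θ)^2) = sin(θ)^2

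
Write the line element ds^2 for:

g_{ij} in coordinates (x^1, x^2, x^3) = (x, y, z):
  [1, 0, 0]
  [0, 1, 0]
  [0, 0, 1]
ds^2 = g_{ij} dx^i dx^j; only the non-zero components contribute.
ds^2 = dx^2 + dy^2 + dz^2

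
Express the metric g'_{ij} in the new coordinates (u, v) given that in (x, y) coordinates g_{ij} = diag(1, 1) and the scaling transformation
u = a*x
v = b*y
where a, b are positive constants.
Invert the transformation: x = u/a, y = v/b
g'_{ij} = (∂x^k/∂x'^i)(∂x^l/∂x'^j) g_{kl}; with g_{kl} = δ_{kl} this is Σ_k (∂x^k/∂x'^i)(∂x^k/∂x'^j).
Jacobian: ∂x/∂u = 1/a, ∂x/∂v = 0, ∂y/∂u = 0, ∂y/∂v = 1/b
g'_{uu} = (1/a)(1/a) + (0)(0) = 1/a^2
g'_{uv} = (1/a)(0) + (0)(1/b) = 0
g'_{vv} = (0)(0) + (1/b)(1/b) = 1/b^2
g'_{ij} = diag(1/a^2, 1/b^2)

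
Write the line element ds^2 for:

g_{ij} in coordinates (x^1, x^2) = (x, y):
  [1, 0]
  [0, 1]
ds^2 = g_{ij} dx^i dx^j; only the non-zero components contribute.
ds^2 = dx^2 + dy^2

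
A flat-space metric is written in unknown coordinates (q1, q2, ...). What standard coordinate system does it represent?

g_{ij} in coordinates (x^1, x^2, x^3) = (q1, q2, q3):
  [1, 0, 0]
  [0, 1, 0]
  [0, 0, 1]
All components are constant and the metric is the identity, i.e. orthonormal rectilinear coordinates.
Cartesian (3D) coordinates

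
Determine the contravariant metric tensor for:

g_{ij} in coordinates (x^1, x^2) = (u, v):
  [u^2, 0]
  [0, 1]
The metric is diagonal, so g^{ij} is diagonal with entries 1/g_{ii}: diag(1/(u^2), 1).
g^{ij}:
  [1/u^2, 0]
  [0, 1]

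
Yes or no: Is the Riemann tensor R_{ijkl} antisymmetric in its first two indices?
R_{ijkl} = -R_{jikl} (follows from metric compatibility).
Yes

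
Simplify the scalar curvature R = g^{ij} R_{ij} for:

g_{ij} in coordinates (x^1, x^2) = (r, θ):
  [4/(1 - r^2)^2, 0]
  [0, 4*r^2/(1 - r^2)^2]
Non-zero Christoffel symbols (Γ^k_{ij} = Γ^k_{ji}):
Γ^r_{r r} = 2*r/(1 - r^2)
Γ^r_{θ θ} = (r^3 + r)/(r^2 - 1)
Γ^θ_{r θ} = (-r^2 - 1)/(r^3 - r)
Ricci tensor (R_{ij} = R^k_{ikj}): R_{rr} = -4/(r^2 - 1)^2, R_{rθ} = 0, R_{θθ} = -4*r^2/(r^2 - 1)^2
Inverse metric: g^{rr} = (1 - r^2)^2/4, g^{θθ} = (1 - r^2)^2/(4*r^2)
R = g^{ij} R_{ij} = ((1 - r^2)^2/4)(-4/(r^2 - 1)^2) + ((1 - r^2)^2/(4*r^2))(-4*r^2/(r^2 - 1)^2) = -2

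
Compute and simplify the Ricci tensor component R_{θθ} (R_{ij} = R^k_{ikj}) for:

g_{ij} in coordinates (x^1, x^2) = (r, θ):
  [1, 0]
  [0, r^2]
Non-zero Christoffel symbols (Γ^k_{ij} = Γ^k_{ji}):
Γ^r_{θ θ} = -r
Γ^θ_{r θ} = 1/r
R^r_{θ r θ} = ∂_r Γ^r_{θ θ} - ∂_θ Γ^r_{θ r} + Γ^r_{r m} Γ^m_{θ θ} - Γ^r_{θ m} Γ^m_{θ r}
  = (-1) - (0) + (0) - (-1) = 0
R^θ_{θ θ θ} = 0 (a repeated index in an antisymmetric pair)
R_{θθ} = R^r_{θ r θ} + R^θ_{θ θ θ} = (0) + (0) = 0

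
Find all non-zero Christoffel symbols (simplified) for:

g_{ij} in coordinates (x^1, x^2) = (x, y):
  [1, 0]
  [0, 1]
Using Γ^k_{ij} = (1/2) g^{km} (∂_i g_{mj} + ∂_j g_{mi} - ∂_m g_{ij}); the metric is diagonal, so only the m = k term contributes.
Every metric component is constant, so all ∂_m g_{ij} = 0 and every Christoffel symbol vanishes.
All Christoffel symbols are zero.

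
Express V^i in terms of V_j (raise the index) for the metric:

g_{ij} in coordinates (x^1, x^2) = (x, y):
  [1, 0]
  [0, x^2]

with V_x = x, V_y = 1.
Inverse metric (diagonal): g^{xx} = 1, g^{yy} = 1/x^2
V^i = g^{ij} V_j:
V^x = (1)(x) + (0)(1) = x
V^y = (0)(x) + (1/x^2)(1) = 1/x^2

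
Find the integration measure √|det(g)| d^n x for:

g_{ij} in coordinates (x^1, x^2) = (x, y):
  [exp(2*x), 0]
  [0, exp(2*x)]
det(g) = exp(4*x)
√|det(g)| = exp(2*x)
Volume element: dV = exp(2*x) dx dy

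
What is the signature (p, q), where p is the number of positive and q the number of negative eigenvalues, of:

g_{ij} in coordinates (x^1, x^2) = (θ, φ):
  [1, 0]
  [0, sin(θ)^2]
The metric is diagonal, so its eigenvalues are the diagonal entries: 1, sin(θ)^2 (at a generic point, where coordinate-dependent entries are positive).
2 positive, 0 negative.
(2, 0) - Riemannian (positive definite)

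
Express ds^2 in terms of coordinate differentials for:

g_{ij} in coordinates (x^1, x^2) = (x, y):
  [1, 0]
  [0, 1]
ds^2 = g_{ij} dx^i dx^j; only the non-zero components contribute.
ds^2 = dx^2 + dy^2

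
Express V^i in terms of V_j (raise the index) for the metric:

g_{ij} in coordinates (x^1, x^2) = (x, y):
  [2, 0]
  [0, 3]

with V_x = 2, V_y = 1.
Inverse metric (diagonal): g^{xx} = 1/2, g^{yy} = 1/3
V^i = g^{ij} V_j:
V^x = (1/2)(2) + (0)(1) = 1
V^y = (0)(2) + (1/3)(1) = 1/3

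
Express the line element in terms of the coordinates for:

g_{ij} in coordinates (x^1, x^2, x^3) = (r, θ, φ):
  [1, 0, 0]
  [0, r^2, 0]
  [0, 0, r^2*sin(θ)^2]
ds^2 = g_{ij} dx^i dx^j; only the non-zero components contribute.
ds^2 = dr^2 + r^2 dθ^2 + r^2*sin(θ)^2 dφ^2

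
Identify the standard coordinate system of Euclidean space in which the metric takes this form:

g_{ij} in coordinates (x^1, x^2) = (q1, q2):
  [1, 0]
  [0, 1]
All components are constant and the metric is the identity, i.e. orthonormal rectilinear coordinates.
Cartesian (2D) coordinates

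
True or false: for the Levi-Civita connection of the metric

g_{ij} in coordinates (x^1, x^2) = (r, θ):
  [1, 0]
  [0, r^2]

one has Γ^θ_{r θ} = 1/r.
Γ^θ_{r θ} = (1/2) g^{θθ} (∂_r g_{θθ} + ∂_θ g_{θr} - ∂_θ g_{rθ}) = (1/2)(1/r^2)((2*r) + (0) - (0)) = 1/r
This equals the proposed value 1/r.
True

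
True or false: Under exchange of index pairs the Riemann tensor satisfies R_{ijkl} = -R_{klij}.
The pair-exchange symmetry has a plus sign: R_{ijkl} = +R_{klij}.
False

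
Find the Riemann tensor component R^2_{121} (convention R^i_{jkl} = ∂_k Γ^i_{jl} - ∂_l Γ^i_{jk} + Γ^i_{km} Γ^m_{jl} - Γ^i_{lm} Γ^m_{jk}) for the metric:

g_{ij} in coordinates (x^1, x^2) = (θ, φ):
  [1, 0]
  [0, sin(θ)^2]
Non-zero Christoffel symbols (Γ^k_{ij} = Γ^k_{ji}):
Γ^θ_{φ φ} = -sin(2*θ)/2
Γ^φ_{θ φ} = 1/tan(θ)
R^φ_{θ φ θ} = ∂_φ Γ^φ_{θ θ} - ∂_θ Γ^φ_{θ φ} + Γ^φ_{φ m} Γ^m_{θ θ} - Γ^φ_{θ m} Γ^m_{θ φ}
  = (0) - (-1/sin(θ)^2) + (0) - (1/tan(θ)^2) = 1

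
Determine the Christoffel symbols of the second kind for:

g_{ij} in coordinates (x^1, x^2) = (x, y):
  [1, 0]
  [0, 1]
Using Γ^k_{ij} = (1/2) g^{km} (∂_i g_{mj} + ∂_j g_{mi} - ∂_m g_{ij}); the metric is diagonal, so only the m = k term contributes.
Every metric component is constant, so all ∂_m g_{ij} = 0 and every Christoffel symbol vanishes.
All Christoffel symbols are zero.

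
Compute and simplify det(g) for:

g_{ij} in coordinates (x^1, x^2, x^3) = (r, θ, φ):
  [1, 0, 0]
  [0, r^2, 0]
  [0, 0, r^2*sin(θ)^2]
Diagonal metric: det(g) = g_{11}·g_{22}·g_{33}
= (1)·(r^2)·(r^2*sin(θ)^2)
det(g) = r^4*sin(θ)^2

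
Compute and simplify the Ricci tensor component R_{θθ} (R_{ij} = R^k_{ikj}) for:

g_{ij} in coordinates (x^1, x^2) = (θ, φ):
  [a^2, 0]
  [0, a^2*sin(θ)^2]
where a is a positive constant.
Non-zero Christoffel symbols (Γ^k_{ij} = Γ^k_{ji}):
Γ^θ_{φ φ} = -sin(2*θ)/2
Γ^φ_{θ φ} = 1/tan(θ)
R^θ_{θ θ θ} = 0 (a repeated index in an antisymmetric pair)
R^φ_{θ φ θ} = ∂_φ Γ^φ_{θ θ} - ∂_θ Γ^φ_{θ φ} + Γ^φ_{φ m} Γ^m_{θ θ} - Γ^φ_{θ m} Γ^m_{θ φ}
  = (0) - (-1/sin(θ)^2) + (0) - (1/tan(θ)^2) = 1
R_{θθ} = R^θ_{θ θ θ} + R^φ_{θ φ θ} = (0) + (1) = 1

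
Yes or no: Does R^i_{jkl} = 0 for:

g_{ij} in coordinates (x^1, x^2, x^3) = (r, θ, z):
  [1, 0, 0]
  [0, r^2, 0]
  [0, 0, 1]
Non-zero Christoffel symbols:
Γ^r_{θ θ} = -r
Γ^θ_{r θ} = 1/r
Ricci tensor: R_{rr} = 0, R_{rθ} = 0, R_{rz} = 0, R_{θθ} = 0, R_{θz} = 0, R_{zz} = 0
All R_{ij} vanish; in 3 dimensions the Riemann tensor is fully determined by the Ricci tensor, so R^i_{jkl} = 0: the metric is flat (curvilinear coordinates on flat space).
Yes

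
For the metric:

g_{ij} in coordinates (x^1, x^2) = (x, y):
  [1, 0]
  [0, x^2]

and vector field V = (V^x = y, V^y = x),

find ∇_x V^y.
Non-zero Christoffel symbols:
Γ^x_{y y} = -x
Γ^y_{x y} = 1/x
∇_x V^y = ∂_x V^y + Γ^y_{x j} V^j
  = (1) + (0)(y) + (1/x)(x)
  = 2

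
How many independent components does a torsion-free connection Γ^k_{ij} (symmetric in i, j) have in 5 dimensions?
Γ^k_{ij} has n choices for the upper index and n(n+1)/2 independent symmetric lower index pairs.
Total = 5 × 5×6/2 = 5 × 15 = 75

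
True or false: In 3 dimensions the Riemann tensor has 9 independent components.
n^2(n^2-1)/12 = 9·8/12 = 6 independent components for n = 3.
False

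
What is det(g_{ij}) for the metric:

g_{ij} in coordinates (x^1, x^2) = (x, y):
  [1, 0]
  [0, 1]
For a 2×2 metric: det(g) = g_{11}·g_{22} - g_{12}·g_{21}
= (1)·(1) - (0)·(0)
= 1 - 0
det(g) = 1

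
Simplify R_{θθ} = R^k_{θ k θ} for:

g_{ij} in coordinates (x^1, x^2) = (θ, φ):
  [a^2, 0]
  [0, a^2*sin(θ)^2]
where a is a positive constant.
Non-zero Christoffel symbols (Γ^k_{ij} = Γ^k_{ji}):
Γ^θ_{φ φ} = -sin(2*θ)/2
Γ^φ_{θ φ} = 1/tan(θ)
R^θ_{θ θ θ} = 0 (a repeated index in an antisymmetric pair)
R^φ_{θ φ θ} = ∂_φ Γ^φ_{θ θ} - ∂_θ Γ^φ_{θ φ} + Γ^φ_{φ m} Γ^m_{θ θ} - Γ^φ_{θ m} Γ^m_{θ φ}
  = (0) - (-1/sin(θ)^2) + (0) - (1/tan(θ)^2) = 1
R_{θθ} = R^θ_{θ θ θ} + R^φ_{θ φ θ} = (0) + (1) = 1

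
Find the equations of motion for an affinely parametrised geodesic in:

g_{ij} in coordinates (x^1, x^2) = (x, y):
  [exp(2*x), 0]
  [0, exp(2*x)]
Geodesic equation: d^2x^k/dλ^2 + Γ^k_{ij} (dx^i/dλ)(dx^j/dλ) = 0.
Non-zero Christoffel symbols:
Γ^x_{x x} = 1
Γ^x_{y y} = -1
Γ^y_{x y} = 1
Substituting (the symmetric pair Γ^k_{ij}, Γ^k_{ji} combines into a factor 2):
d^2x/dλ^2 + (dx/dλ)^2 - (dy/dλ)^2 = 0
d^2y/dλ^2 + 2 (dx/dλ)(dy/dλ) = 0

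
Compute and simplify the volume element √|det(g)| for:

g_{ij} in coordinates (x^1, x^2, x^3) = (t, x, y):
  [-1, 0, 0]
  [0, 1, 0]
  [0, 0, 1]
det(g) = -1
√|det(g)| = 1
Volume element: dV = 1 dt dx dy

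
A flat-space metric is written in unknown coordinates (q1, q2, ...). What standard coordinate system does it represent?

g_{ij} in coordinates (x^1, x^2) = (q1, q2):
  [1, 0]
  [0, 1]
All components are constant and the metric is the identity, i.e. orthonormal rectilinear coordinates.
Cartesian (2D) coordinates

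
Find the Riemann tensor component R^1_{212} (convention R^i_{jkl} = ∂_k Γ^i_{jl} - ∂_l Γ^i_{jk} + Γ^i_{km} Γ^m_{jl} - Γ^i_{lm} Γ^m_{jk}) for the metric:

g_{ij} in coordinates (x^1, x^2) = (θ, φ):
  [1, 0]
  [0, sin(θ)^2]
Non-zero Christoffel symbols (Γ^k_{ij} = Γ^k_{ji}):
Γ^θ_{φ φ} = -sin(2*θ)/2
Γ^φ_{θ φ} = 1/tan(θ)
R^θ_{φ θ φ} = ∂_θ Γ^θ_{φ φ} - ∂_φ Γ^θ_{φ θ} + Γ^θ_{θ m} Γ^m_{φ φ} - Γ^θ_{φ m} Γ^m_{φ θ}
  = (-cos(2*θ)) - (0) + (0) - (-cos(θ)^2) = sin(θ)^2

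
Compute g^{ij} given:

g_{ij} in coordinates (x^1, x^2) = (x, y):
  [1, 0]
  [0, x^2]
The metric is diagonal, so g^{ij} is diagonal with entries 1/g_{ii}: diag(1, 1/(x^2)).
g^{ij}:
  [1, 0]
  [0, 1/x^2]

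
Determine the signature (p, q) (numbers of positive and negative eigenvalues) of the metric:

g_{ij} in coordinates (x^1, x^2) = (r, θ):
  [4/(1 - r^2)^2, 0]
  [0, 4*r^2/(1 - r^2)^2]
The metric is diagonal, so its eigenvalues are the diagonal entries: 4/(1 - r^2)^2, 4*r^2/(1 - r^2)^2 (at a generic point, where coordinate-dependent entries are positive).
2 positive, 0 negative.
(2, 0) - Riemannian (positive definite)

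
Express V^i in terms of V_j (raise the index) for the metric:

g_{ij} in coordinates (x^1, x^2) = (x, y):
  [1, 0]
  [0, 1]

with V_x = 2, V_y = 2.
Inverse metric (diagonal): g^{xx} = 1, g^{yy} = 1
V^i = g^{ij} V_j:
V^x = (1)(2) + (0)(2) = 2
V^y = (0)(2) + (1)(2) = 2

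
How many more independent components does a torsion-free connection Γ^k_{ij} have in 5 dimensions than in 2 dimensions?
Independent components in n dimensions: n × n(n+1)/2 = n^2(n+1)/2.
5D: 5 × 15 = 75
2D: 2 × 3 = 6
Difference = 75 - 6 = 69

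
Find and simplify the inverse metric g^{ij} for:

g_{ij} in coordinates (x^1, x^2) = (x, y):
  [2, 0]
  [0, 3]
The metric is diagonal, so g^{ij} is diagonal with entries 1/g_{ii}: diag(1/2, 1/3).
g^{ij}:
  [1/2, 0]
  [0, 1/3]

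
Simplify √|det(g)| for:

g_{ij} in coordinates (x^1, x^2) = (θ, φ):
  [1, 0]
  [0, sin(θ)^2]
det(g) = sin(θ)^2
√|det(g)| = sin(θ) (taking 0 < θ < π so that |sin(θ)| = sin(θ))
Volume element: dV = sin(θ) dθ dφ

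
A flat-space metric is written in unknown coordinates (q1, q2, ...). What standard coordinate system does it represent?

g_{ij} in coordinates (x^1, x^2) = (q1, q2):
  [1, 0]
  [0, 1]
All components are constant and the metric is the identity, i.e. orthonormal rectilinear coordinates.
Cartesian (2D) coordinates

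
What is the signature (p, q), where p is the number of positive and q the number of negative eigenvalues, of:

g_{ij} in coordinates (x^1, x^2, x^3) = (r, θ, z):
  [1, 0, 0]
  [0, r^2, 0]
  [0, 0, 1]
The metric is diagonal, so its eigenvalues are the diagonal entries: 1, r^2, 1 (at a generic point, where coordinate-dependent entries are positive).
3 positive, 0 negative.
(3, 0) - Riemannian (positive definite)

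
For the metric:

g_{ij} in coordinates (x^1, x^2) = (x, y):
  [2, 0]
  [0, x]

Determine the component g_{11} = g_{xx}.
With x^1 = x, x^2 = y, g_{11} = g_{xx} is the row-1, column-1 entry of the matrix.
g_{11} = 2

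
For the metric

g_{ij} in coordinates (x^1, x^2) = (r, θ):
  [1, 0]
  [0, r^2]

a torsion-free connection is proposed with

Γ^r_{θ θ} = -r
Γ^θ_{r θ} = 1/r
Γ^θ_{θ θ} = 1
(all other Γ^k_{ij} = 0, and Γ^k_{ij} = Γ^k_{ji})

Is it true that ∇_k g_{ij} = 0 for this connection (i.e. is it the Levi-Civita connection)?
Using ∇_k g_{ij} = ∂_k g_{ij} - Γ^m_{ki} g_{mj} - Γ^m_{kj} g_{im}:
∇_θ g_{θθ} = (0) - (r^2) - (r^2) = -2*r^2 ≠ 0
So the connection is not metric compatible (it is not the Levi-Civita connection).
No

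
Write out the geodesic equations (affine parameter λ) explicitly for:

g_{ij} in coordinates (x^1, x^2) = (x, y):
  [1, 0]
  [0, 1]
Geodesic equation: d^2x^k/dλ^2 + Γ^k_{ij} (dx^i/dλ)(dx^j/dλ) = 0.
All Christoffel symbols vanish, so the geodesics are straight lines:
d^2x/dλ^2 = 0
d^2y/dλ^2 = 0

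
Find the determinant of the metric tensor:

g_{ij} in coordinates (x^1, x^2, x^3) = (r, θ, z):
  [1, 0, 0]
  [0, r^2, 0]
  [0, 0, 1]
Diagonal metric: det(g) = g_{11}·g_{22}·g_{33}
= (1)·(r^2)·(1)
det(g) = r^2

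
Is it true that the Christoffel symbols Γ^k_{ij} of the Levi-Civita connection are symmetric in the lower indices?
The Levi-Civita connection is torsion-free, which is exactly Γ^k_{ij} = Γ^k_{ji}.
Yes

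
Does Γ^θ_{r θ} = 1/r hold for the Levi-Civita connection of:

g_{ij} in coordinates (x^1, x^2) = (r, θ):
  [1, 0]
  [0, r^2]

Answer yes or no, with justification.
Γ^θ_{r θ} = (1/2) g^{θθ} (∂_r g_{θθ} + ∂_θ g_{θr} - ∂_θ g_{rθ}) = (1/2)(1/r^2)((2*r) + (0) - (0)) = 1/r
This equals the proposed value 1/r.
Yes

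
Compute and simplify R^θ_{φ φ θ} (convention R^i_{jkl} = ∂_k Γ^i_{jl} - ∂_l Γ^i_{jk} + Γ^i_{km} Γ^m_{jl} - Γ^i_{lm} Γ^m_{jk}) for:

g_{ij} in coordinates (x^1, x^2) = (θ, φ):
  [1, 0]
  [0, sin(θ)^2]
Non-zero Christoffel symbols (Γ^k_{ij} = Γ^k_{ji}):
Γ^θ_{φ φ} = -sin(2*θ)/2
Γ^φ_{θ φ} = 1/tan(θ)
R^θ_{φ φ θ} = ∂_φ Γ^θ_{φ θ} - ∂_θ Γ^θ_{φ φ} + Γ^θ_{φ m} Γ^m_{φ θ} - Γ^θ_{θ m} Γ^m_{φ φ}
  = (0) - (-cos(2*θ)) + (-cos(θ)^2) - (0) = -sin(θ)^2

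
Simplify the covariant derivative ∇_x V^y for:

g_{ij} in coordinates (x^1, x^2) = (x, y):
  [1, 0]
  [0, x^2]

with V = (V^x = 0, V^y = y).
Non-zero Christoffel symbols:
Γ^x_{y y} = -x
Γ^y_{x y} = 1/x
∇_x V^y = ∂_x V^y + Γ^y_{x j} V^j
  = (0) + (0)(0) + (1/x)(y)
  = y/x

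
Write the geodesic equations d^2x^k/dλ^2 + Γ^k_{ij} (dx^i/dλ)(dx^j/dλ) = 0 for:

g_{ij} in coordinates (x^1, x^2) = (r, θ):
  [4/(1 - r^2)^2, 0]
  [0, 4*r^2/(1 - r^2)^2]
Geodesic equation: d^2x^k/dλ^2 + Γ^k_{ij} (dx^i/dλ)(dx^j/dλ) = 0.
Non-zero Christoffel symbols:
Γ^r_{r r} = 2*r/(1 - r^2)
Γ^r_{θ θ} = (r^3 + r)/(r^2 - 1)
Γ^θ_{r θ} = (-r^2 - 1)/(r^3 - r)
Substituting (the symmetric pair Γ^k_{ij}, Γ^k_{ji} combines into a factor 2):
d^2r/dλ^2 + (2*r/(1 - r^2)) (dr/dλ)^2 + ((r^3 + r)/(r^2 - 1)) (dθ/dλ)^2 = 0
d^2θ/dλ^2 + ((-2*r^2 - 2)/(r^3 - r)) (dr/dλ)(dθ/dλ) = 0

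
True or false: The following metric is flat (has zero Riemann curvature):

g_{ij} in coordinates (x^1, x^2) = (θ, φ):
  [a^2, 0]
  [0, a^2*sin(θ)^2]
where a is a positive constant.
Non-zero Christoffel symbols:
Γ^θ_{φ φ} = -sin(2*θ)/2
Γ^φ_{θ φ} = 1/tan(θ)
Ricci tensor: R_{θθ} = 1, R_{θφ} = 0, R_{φφ} = sin(θ)^2
The Ricci tensor is non-zero, so the Riemann tensor is non-zero: not flat.
False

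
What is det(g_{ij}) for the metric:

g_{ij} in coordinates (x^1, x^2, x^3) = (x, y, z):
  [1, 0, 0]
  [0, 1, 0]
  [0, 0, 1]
Diagonal metric: det(g) = g_{11}·g_{22}·g_{33}
= (1)·(1)·(1)
det(g) = 1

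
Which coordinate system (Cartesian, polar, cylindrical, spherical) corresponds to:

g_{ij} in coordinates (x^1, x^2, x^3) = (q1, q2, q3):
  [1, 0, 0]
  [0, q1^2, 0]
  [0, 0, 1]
The line element ds^2 = dq1^2 + q1^2 dq2^2 + dq3^2 is dr^2 + r^2 dθ^2 + dz^2 with q1 = r, q2 = θ, q3 = z.
cylindrical coordinates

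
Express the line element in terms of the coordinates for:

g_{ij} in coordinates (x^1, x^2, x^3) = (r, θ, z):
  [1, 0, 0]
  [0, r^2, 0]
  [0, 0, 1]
ds^2 = g_{ij} dx^i dx^j; only the non-zero components contribute.
ds^2 = dr^2 + r^2 dθ^2 + dz^2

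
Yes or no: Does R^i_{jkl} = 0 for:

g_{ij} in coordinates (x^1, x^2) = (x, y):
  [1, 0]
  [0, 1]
All metric components are constant, so every Christoffel symbol vanishes and R^i_{jkl} = 0.
Yes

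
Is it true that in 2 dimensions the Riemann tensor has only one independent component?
The number of independent components is n^2(n^2-1)/12 = 4·3/12 = 1 for n = 2 (e.g. R_{1212}).
Yes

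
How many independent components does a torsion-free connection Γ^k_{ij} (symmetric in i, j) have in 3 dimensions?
Γ^k_{ij} has n choices for the upper index and n(n+1)/2 independent symmetric lower index pairs.
Total = 3 × 3×4/2 = 3 × 6 = 18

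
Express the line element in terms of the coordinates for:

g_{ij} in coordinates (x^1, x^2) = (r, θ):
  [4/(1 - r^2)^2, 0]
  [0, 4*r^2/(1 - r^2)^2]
ds^2 = g_{ij} dx^i dx^j; only the non-zero components contribute.
ds^2 = (4/(1 - r^2)^2) dr^2 + (4*r^2/(1 - r^2)^2) dθ^2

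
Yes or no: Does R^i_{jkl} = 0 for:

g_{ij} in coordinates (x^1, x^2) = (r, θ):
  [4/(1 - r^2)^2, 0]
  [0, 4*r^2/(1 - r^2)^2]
Non-zero Christoffel symbols:
Γ^r_{r r} = 2*r/(1 - r^2)
Γ^r_{θ θ} = (r^3 + r)/(r^2 - 1)
Γ^θ_{r θ} = (-r^2 - 1)/(r^3 - r)
Ricci tensor: R_{rr} = -4/(r^2 - 1)^2, R_{rθ} = 0, R_{θθ} = -4*r^2/(r^2 - 1)^2
The Ricci tensor is non-zero, so the Riemann tensor is non-zero: not flat.
No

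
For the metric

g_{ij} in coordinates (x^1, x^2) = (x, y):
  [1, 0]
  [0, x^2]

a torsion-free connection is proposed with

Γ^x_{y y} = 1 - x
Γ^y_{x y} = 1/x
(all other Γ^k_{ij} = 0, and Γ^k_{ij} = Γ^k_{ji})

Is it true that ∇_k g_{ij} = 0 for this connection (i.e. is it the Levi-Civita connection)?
Using ∇_k g_{ij} = ∂_k g_{ij} - Γ^m_{ki} g_{mj} - Γ^m_{kj} g_{im}:
∇_y g_{xy} = (0) - (x) - (1 - x) = -1 ≠ 0
So the connection is not metric compatible (it is not the Levi-Civita connection).
No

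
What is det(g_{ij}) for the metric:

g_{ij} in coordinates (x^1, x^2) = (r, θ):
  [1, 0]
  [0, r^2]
For a 2×2 metric: det(g) = g_{11}·g_{22} - g_{12}·g_{21}
= (1)·(r^2) - (0)·(0)
= r^2 - 0
det(g) = r^2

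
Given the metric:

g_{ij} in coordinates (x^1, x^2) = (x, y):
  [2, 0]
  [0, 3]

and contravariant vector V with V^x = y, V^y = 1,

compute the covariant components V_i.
V_i = g_{ij} V^j:
V_x = (2)(y) + (0)(1) = 2*y
V_y = (0)(y) + (3)(1) = 3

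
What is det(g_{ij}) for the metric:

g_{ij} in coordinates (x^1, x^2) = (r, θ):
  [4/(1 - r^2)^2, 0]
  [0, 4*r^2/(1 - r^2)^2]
For a 2×2 metric: det(g) = g_{11}·g_{22} - g_{12}·g_{21}
= (4/(1 - r^2)^2)·(4*r^2/(1 - r^2)^2) - (0)·(0)
= 16*r^2/(1 - r^2)^4 - 0
det(g) = 16*r^2/(1 - r^2)^4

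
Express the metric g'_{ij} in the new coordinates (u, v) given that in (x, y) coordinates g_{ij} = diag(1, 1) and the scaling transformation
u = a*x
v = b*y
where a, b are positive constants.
Invert the transformation: x = u/a, y = v/b
g'_{ij} = (∂x^k/∂x'^i)(∂x^l/∂x'^j) g_{kl}; with g_{kl} = δ_{kl} this is Σ_k (∂x^k/∂x'^i)(∂x^k/∂x'^j).
Jacobian: ∂x/∂u = 1/a, ∂x/∂v = 0, ∂y/∂u = 0, ∂y/∂v = 1/b
g'_{uu} = (1/a)(1/a) + (0)(0) = 1/a^2
g'_{uv} = (1/a)(0) + (0)(1/b) = 0
g'_{vv} = (0)(0) + (1/b)(1/b) = 1/b^2
g'_{ij} = diag(1/a^2, 1/b^2)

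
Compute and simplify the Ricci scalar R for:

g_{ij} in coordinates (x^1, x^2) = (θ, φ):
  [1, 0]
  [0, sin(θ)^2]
Non-zero Christoffel symbols (Γ^k_{ij} = Γ^k_{ji}):
Γ^θ_{φ φ} = -sin(2*θ)/2
Γ^φ_{θ φ} = 1/tan(θ)
Ricci tensor (R_{ij} = R^k_{ikj}): R_{θθ} = 1, R_{θφ} = 0, R_{φφ} = sin(θ)^2
Inverse metric: g^{θθ} = 1, g^{φφ} = 1/sin(θ)^2
R = g^{ij} R_{ij} = (1)(1) + (1/sin(θ)^2)(sin(θ)^2) = 2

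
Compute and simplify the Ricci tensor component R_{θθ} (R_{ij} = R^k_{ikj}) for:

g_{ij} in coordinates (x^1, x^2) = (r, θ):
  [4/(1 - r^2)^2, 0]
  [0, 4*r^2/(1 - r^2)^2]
Non-zero Christoffel symbols (Γ^k_{ij} = Γ^k_{ji}):
Γ^r_{r r} = 2*r/(1 - r^2)
Γ^r_{θ θ} = (r^3 + r)/(r^2 - 1)
Γ^θ_{r θ} = (-r^2 - 1)/(r^3 - r)
R^r_{θ r θ} = ∂_r Γ^r_{θ θ} - ∂_θ Γ^r_{θ r} + Γ^r_{r m} Γ^m_{θ θ} - Γ^r_{θ m} Γ^m_{θ r}
  = ((r^4 - 4*r^2 - 1)/(r^2 - 1)^2) - (0) + (-2*r^2*(r^2 + 1)/(r^2 - 1)^2) - (-(r^2 + 1)^2/(r^2 - 1)^2) = -4*r^2/(r^2 - 1)^2
R^θ_{θ θ θ} = 0 (a repeated index in an antisymmetric pair)
R_{θθ} = R^r_{θ r θ} + R^θ_{θ θ θ} = (-4*r^2/(r^2 - 1)^2) + (0) = -4*r^2/(r^2 - 1)^2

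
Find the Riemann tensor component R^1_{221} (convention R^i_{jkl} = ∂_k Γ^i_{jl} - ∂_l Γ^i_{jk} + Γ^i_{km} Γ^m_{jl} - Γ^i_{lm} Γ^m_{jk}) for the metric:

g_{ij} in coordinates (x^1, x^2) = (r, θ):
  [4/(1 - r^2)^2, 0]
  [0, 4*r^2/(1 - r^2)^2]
Non-zero Christoffel symbols (Γ^k_{ij} = Γ^k_{ji}):
Γ^r_{r r} = 2*r/(1 - r^2)
Γ^r_{θ θ} = (r^3 + r)/(r^2 - 1)
Γ^θ_{r θ} = (-r^2 - 1)/(r^3 - r)
R^r_{θ θ r} = ∂_θ Γ^r_{θ r} - ∂_r Γ^r_{θ θ} + Γ^r_{θ m} Γ^m_{θ r} - Γ^r_{r m} Γ^m_{θ θ}
  = (0) - ((r^4 - 4*r^2 - 1)/(r^2 - 1)^2) + (-(r^2 + 1)^2/(r^2 - 1)^2) - (-2*r^2*(r^2 + 1)/(r^2 - 1)^2) = 4*r^2/(r^2 - 1)^2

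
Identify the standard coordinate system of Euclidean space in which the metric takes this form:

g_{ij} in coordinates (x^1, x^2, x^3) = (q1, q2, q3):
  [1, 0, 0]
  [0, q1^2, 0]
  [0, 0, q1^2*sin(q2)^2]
The line element ds^2 = dq1^2 + q1^2 dq2^2 + q1^2 sin(q2)^2 dq3^2 is dr^2 + r^2 dθ^2 + r^2 sin(θ)^2 dφ^2 with q1 = r, q2 = θ, q3 = φ.
spherical coordinates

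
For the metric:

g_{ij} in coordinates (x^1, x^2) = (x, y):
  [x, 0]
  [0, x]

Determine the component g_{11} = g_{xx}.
With x^1 = x, x^2 = y, g_{11} = g_{xx} is the row-1, column-1 entry of the matrix.
g_{11} = x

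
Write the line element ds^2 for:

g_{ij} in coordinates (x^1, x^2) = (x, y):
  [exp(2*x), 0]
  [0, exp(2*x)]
ds^2 = g_{ij} dx^i dx^j; only the non-zero components contribute.
ds^2 = exp(2*x) dx^2 + exp(2*x) dy^2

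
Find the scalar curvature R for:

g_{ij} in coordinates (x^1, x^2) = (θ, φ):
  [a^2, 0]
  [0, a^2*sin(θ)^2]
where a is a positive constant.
Non-zero Christoffel symbols (Γ^k_{ij} = Γ^k_{ji}):
Γ^θ_{φ φ} = -sin(2*θ)/2
Γ^φ_{θ φ} = 1/tan(θ)
Ricci tensor (R_{ij} = R^k_{ikj}): R_{θθ} = 1, R_{θφ} = 0, R_{φφ} = sin(θ)^2
Inverse metric: g^{θθ} = 1/a^2, g^{φφ} = 1/(a^2*sin(θ)^2)
R = g^{ij} R_{ij} = (1/a^2)(1) + (1/(a^2*sin(θ)^2))(sin(θ)^2) = 2/a^2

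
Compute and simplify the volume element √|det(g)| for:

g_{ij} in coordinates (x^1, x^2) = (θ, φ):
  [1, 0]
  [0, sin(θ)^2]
det(g) = sin(θ)^2
√|det(g)| = sin(θ) (taking 0 < θ < π so that |sin(θ)| = sin(θ))
Volume element: dV = sin(θ) dθ dφ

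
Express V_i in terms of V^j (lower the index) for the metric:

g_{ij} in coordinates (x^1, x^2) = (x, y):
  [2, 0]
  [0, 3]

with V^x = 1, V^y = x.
V_i = g_{ij} V^j:
V_x = (2)(1) + (0)(x) = 2
V_y = (0)(1) + (3)(x) = 3*x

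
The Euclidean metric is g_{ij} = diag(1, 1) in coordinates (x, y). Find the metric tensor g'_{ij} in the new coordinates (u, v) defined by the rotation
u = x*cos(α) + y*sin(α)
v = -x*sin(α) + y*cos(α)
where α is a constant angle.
Invert the transformation: x = u*cos(α) - v*sin(α), y = u*sin(α) + v*cos(α)
g'_{ij} = (∂x^k/∂x'^i)(∂x^l/∂x'^j) g_{kl}; with g_{kl} = δ_{kl} this is Σ_k (∂x^k/∂x'^i)(∂x^k/∂x'^j).
Jacobian: ∂x/∂u = cos(α), ∂x/∂v = -sin(α), ∂y/∂u = sin(α), ∂y/∂v = cos(α)
g'_{uu} = (cos(α))(cos(α)) + (sin(α))(sin(α)) = 1
g'_{uv} = (cos(α))(-sin(α)) + (sin(α))(cos(α)) = 0
g'_{vv} = (-sin(α))(-sin(α)) + (cos(α))(cos(α)) = 1
g'_{ij} = diag(1, 1)
The Euclidean metric is invariant under rotations.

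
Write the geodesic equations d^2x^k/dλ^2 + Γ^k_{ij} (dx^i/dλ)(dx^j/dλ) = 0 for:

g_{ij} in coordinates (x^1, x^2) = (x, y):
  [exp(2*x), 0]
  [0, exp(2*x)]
Geodesic equation: d^2x^k/dλ^2 + Γ^k_{ij} (dx^i/dλ)(dx^j/dλ) = 0.
Non-zero Christoffel symbols:
Γ^x_{x x} = 1
Γ^x_{y y} = -1
Γ^y_{x y} = 1
Substituting (the symmetric pair Γ^k_{ij}, Γ^k_{ji} combines into a factor 2):
d^2x/dλ^2 + (dx/dλ)^2 - (dy/dλ)^2 = 0
d^2y/dλ^2 + 2 (dx/dλ)(dy/dλ) = 0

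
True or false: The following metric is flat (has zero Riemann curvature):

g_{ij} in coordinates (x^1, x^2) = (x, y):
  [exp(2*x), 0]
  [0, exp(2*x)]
Non-zero Christoffel symbols:
Γ^x_{x x} = 1
Γ^x_{y y} = -1
Γ^y_{x y} = 1
Ricci tensor: R_{xx} = 0, R_{xy} = 0, R_{yy} = 0
All R_{ij} vanish; in 2 dimensions the Riemann tensor is fully determined by the Ricci tensor, so R^i_{jkl} = 0: the metric is flat (curvilinear coordinates on flat space).
True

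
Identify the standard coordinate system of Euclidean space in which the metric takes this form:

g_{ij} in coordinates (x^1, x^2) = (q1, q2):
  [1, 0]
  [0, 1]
All components are constant and the metric is the identity, i.e. orthonormal rectilinear coordinates.
Cartesian (2D) coordinates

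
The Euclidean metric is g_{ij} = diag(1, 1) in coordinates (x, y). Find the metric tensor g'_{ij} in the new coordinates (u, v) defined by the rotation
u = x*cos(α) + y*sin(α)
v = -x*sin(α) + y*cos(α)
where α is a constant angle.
Invert the transformation: x = u*cos(α) - v*sin(α), y = u*sin(α) + v*cos(α)
g'_{ij} = (∂x^k/∂x'^i)(∂x^l/∂x'^j) g_{kl}; with g_{kl} = δ_{kl} this is Σ_k (∂x^k/∂x'^i)(∂x^k/∂x'^j).
Jacobian: ∂x/∂u = cos(α), ∂x/∂v = -sin(α), ∂y/∂u = sin(α), ∂y/∂v = cos(α)
g'_{uu} = (cos(α))(cos(α)) + (sin(α))(sin(α)) = 1
g'_{uv} = (cos(α))(-sin(α)) + (sin(α))(cos(α)) = 0
g'_{vv} = (-sin(α))(-sin(α)) + (cos(α))(cos(α)) = 1
g'_{ij} = diag(1, 1)
The Euclidean metric is invariant under rotations.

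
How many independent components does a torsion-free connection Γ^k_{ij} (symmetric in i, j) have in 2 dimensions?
Γ^k_{ij} has n choices for the upper index and n(n+1)/2 independent symmetric lower index pairs.
Total = 2 × 2×3/2 = 2 × 3 = 6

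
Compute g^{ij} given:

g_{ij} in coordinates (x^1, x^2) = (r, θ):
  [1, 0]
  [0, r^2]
The metric is diagonal, so g^{ij} is diagonal with entries 1/g_{ii}: diag(1, 1/(r^2)).
g^{ij}:
  [1, 0]
  [0, 1/r^2]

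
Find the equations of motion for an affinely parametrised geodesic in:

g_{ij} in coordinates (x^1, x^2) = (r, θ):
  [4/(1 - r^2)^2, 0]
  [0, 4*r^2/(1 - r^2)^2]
Geodesic equation: d^2x^k/dλ^2 + Γ^k_{ij} (dx^i/dλ)(dx^j/dλ) = 0.
Non-zero Christoffel symbols:
Γ^r_{r r} = 2*r/(1 - r^2)
Γ^r_{θ θ} = (r^3 + r)/(r^2 - 1)
Γ^θ_{r θ} = (-r^2 - 1)/(r^3 - r)
Substituting (the symmetric pair Γ^k_{ij}, Γ^k_{ji} combines into a factor 2):
d^2r/dλ^2 + (2*r/(1 - r^2)) (dr/dλ)^2 + ((r^3 + r)/(r^2 - 1)) (dθ/dλ)^2 = 0
d^2θ/dλ^2 + ((-2*r^2 - 2)/(r^3 - r)) (dr/dλ)(dθ/dλ) = 0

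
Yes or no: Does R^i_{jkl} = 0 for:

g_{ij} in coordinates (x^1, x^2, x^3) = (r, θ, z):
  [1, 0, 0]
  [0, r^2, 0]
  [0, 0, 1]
Non-zero Christoffel symbols:
Γ^r_{θ θ} = -r
Γ^θ_{r θ} = 1/r
Ricci tensor: R_{rr} = 0, R_{rθ} = 0, R_{rz} = 0, R_{θθ} = 0, R_{θz} = 0, R_{zz} = 0
All R_{ij} vanish; in 3 dimensions the Riemann tensor is fully determined by the Ricci tensor, so R^i_{jkl} = 0: the metric is flat (curvilinear coordinates on flat space).
Yes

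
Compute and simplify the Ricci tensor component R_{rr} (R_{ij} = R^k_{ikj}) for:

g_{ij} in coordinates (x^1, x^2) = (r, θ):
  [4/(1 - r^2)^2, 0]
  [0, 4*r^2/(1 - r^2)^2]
Non-zero Christoffel symbols (Γ^k_{ij} = Γ^k_{ji}):
Γ^r_{r r} = 2*r/(1 - r^2)
Γ^r_{θ θ} = (r^3 + r)/(r^2 - 1)
Γ^θ_{r θ} = (-r^2 - 1)/(r^3 - r)
R^r_{r r r} = 0 (a repeated index in an antisymmetric pair)
R^θ_{r θ r} = ∂_θ Γ^θ_{r r} - ∂_r Γ^θ_{r θ} + Γ^θ_{θ m} Γ^m_{r r} - Γ^θ_{r m} Γ^m_{r θ}
  = (0) - ((r^4 + 4*r^2 - 1)/(r^3 - r)^2) + (2*(r^2 + 1)/(r^2 - 1)^2) - ((r^2 + 1)^2/(r^3 - r)^2) = -4/(r^2 - 1)^2
R_{rr} = R^r_{r r r} + R^θ_{r θ r} = (0) + (-4/(r^2 - 1)^2) = -4/(r^2 - 1)^2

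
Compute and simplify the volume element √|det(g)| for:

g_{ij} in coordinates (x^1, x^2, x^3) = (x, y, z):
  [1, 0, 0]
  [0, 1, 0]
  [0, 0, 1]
det(g) = 1
√|det(g)| = 1
Volume element: dV = 1 dx dy dz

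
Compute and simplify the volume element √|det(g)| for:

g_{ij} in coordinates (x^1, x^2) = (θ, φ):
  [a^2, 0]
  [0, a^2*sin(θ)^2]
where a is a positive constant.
det(g) = a^4*sin(θ)^2
√|det(g)| = a^2*sin(θ) (taking 0 < θ < π so that |sin(θ)| = sin(θ))
Volume element: dV = a^2*sin(θ) dθ dφ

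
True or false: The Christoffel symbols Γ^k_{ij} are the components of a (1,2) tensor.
Under a change of coordinates Γ picks up an inhomogeneous term ∂²x/∂x'∂x'; e.g. Γ = 0 in Cartesian coordinates but Γ^r_{θθ} = -r in polar coordinates on the same flat plane.
False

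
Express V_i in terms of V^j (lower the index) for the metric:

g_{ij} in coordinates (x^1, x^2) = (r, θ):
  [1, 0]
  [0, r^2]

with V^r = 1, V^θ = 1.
V_i = g_{ij} V^j:
V_r = (1)(1) + (0)(1) = 1
V_θ = (0)(1) + (r^2)(1) = r^2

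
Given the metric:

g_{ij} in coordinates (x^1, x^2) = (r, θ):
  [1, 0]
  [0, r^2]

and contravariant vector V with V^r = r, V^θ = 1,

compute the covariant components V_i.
V_i = g_{ij} V^j:
V_r = (1)(r) + (0)(1) = r
V_θ = (0)(r) + (r^2)(1) = r^2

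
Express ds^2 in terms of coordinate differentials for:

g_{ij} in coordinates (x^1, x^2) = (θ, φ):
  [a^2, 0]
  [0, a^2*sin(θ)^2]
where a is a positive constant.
ds^2 = g_{ij} dx^i dx^j; only the non-zero components contribute.
ds^2 = a^2 dθ^2 + a^2*sin(θ)^2 dφ^2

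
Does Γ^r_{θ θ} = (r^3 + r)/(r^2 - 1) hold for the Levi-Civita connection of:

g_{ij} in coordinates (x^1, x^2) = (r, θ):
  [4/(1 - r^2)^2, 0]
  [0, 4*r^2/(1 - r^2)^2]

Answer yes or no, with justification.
Γ^r_{θ θ} = (1/2) g^{rr} (∂_θ g_{rθ} + ∂_θ g_{rθ} - ∂_r g_{θθ}) = (1/2)((1 - r^2)^2/4)((0) + (0) - (-8*(r^3 + r)/(r^2 - 1)^3)) = (r^3 + r)/(r^2 - 1)
This equals the proposed value (r^3 + r)/(r^2 - 1).
Yes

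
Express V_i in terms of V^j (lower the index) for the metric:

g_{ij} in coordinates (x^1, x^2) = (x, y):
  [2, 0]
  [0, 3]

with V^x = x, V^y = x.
V_i = g_{ij} V^j:
V_x = (2)(x) + (0)(x) = 2*x
V_y = (0)(x) + (3)(x) = 3*x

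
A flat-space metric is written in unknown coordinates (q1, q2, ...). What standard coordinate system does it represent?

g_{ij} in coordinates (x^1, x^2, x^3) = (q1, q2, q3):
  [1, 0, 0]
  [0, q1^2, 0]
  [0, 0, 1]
The line element ds^2 = dq1^2 + q1^2 dq2^2 + dq3^2 is dr^2 + r^2 dθ^2 + dz^2 with q1 = r, q2 = θ, q3 = z.
cylindrical coordinates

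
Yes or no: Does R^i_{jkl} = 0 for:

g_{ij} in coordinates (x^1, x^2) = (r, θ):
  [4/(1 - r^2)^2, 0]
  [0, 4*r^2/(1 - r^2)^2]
Non-zero Christoffel symbols:
Γ^r_{r r} = 2*r/(1 - r^2)
Γ^r_{θ θ} = (r^3 + r)/(r^2 - 1)
Γ^θ_{r θ} = (-r^2 - 1)/(r^3 - r)
Ricci tensor: R_{rr} = -4/(r^2 - 1)^2, R_{rθ} = 0, R_{θθ} = -4*r^2/(r^2 - 1)^2
The Ricci tensor is non-zero, so the Riemann tensor is non-zero: not flat.
No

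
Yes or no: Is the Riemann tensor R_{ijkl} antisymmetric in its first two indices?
R_{ijkl} = -R_{jikl} (follows from metric compatibility).
Yes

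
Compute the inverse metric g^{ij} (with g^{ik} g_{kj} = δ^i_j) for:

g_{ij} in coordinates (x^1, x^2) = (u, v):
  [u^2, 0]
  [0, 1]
The metric is diagonal, so g^{ij} is diagonal with entries 1/g_{ii}: diag(1/(u^2), 1).
g^{ij}:
  [1/u^2, 0]
  [0, 1]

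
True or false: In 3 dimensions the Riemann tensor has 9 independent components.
n^2(n^2-1)/12 = 9·8/12 = 6 independent components for n = 3.
False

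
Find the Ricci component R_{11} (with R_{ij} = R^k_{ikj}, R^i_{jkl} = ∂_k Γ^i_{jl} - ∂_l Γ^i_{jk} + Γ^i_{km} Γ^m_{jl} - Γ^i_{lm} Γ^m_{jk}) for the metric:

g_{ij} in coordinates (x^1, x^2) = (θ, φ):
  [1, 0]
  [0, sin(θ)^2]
Non-zero Christoffel symbols (Γ^k_{ij} = Γ^k_{ji}):
Γ^θ_{φ φ} = -sin(2*θ)/2
Γ^φ_{θ φ} = 1/tan(θ)
R^θ_{θ θ θ} = 0 (a repeated index in an antisymmetric pair)
R^φ_{θ φ θ} = ∂_φ Γ^φ_{θ θ} - ∂_θ Γ^φ_{θ φ} + Γ^φ_{φ m} Γ^m_{θ θ} - Γ^φ_{θ m} Γ^m_{θ φ}
  = (0) - (-1/sin(θ)^2) + (0) - (1/tan(θ)^2) = 1
R_{θθ} = R^θ_{θ θ θ} + R^φ_{θ φ θ} = (0) + (1) = 1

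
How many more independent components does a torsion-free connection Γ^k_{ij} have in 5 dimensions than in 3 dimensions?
Independent components in n dimensions: n × n(n+1)/2 = n^2(n+1)/2.
5D: 5 × 15 = 75
3D: 3 × 6 = 18
Difference = 75 - 18 = 57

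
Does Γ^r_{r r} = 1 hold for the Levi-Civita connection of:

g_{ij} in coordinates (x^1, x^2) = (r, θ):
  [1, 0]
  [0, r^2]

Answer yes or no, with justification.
Γ^r_{r r} = (1/2) g^{rr} (∂_r g_{rr} + ∂_r g_{rr} - ∂_r g_{rr}) = (1/2)(1)((0) + (0) - (0)) = 0
This differs from the proposed value 1.
No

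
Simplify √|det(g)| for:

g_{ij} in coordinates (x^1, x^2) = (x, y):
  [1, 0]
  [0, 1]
det(g) = 1
√|det(g)| = 1
Volume element: dV = 1 dx dy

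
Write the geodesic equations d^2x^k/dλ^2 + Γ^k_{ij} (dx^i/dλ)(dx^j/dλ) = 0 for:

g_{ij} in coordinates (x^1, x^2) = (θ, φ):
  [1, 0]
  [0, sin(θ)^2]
Geodesic equation: d^2x^k/dλ^2 + Γ^k_{ij} (dx^i/dλ)(dx^j/dλ) = 0.
Non-zero Christoffel symbols:
Γ^θ_{φ φ} = -sin(2*θ)/2
Γ^φ_{θ φ} = 1/tan(θ)
Substituting (the symmetric pair Γ^k_{ij}, Γ^k_{ji} combines into a factor 2):
d^2θ/dλ^2 - (sin(2*θ)/2) (dφ/dλ)^2 = 0
d^2φ/dλ^2 + (2/tan(θ)) (dθ/dλ)(dφ/dλ) = 0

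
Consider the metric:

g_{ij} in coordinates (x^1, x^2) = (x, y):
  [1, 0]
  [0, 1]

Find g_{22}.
With x^1 = x, x^2 = y, g_{22} = g_{yy} is the row-2, column-2 entry of the matrix.
g_{22} = 1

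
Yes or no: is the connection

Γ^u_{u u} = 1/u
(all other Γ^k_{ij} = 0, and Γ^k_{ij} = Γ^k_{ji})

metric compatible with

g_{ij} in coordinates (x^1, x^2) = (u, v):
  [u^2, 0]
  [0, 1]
Using ∇_k g_{ij} = ∂_k g_{ij} - Γ^m_{ki} g_{mj} - Γ^m_{kj} g_{im}:
e.g. ∇_u g_{uu} = (2*u) - (u) - (u) = 0
Every component ∇_k g_{ij} vanishes: the connection is metric compatible.
Yes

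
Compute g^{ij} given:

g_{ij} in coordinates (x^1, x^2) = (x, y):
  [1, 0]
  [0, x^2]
The metric is diagonal, so g^{ij} is diagonal with entries 1/g_{ii}: diag(1, 1/(x^2)).
g^{ij}:
  [1, 0]
  [0, 1/x^2]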